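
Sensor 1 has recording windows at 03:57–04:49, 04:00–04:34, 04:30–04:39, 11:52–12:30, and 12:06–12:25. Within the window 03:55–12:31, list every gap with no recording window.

03:55-03:57, 04:49-11:52, 12:30-12:31

The merged coverage is 03:57-04:49, 11:52-12:30.
Uncovered inside 03:55-12:31: 03:55-03:57, 04:49-11:52, 12:30-12:31.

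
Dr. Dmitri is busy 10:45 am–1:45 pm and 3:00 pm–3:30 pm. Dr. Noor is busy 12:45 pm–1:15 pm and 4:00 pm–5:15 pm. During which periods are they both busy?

12:45 pm-1:15 pm

10:45 am-1:45 pm overlaps B on 12:45 pm-1:15 pm.
3:00 pm-3:30 pm falls entirely outside B.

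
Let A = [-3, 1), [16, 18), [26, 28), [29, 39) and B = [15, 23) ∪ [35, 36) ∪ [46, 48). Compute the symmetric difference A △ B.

[-3, 1) ∪ [15, 16) ∪ [18, 23) ∪ [26, 28) ∪ [29, 35) ∪ [36, 39) ∪ [46, 48)

A \ B = [-3, 1), [26, 28), [29, 35), [36, 39).
B \ A = [15, 16), [18, 23), [46, 48).
Union of the two gives the symmetric difference.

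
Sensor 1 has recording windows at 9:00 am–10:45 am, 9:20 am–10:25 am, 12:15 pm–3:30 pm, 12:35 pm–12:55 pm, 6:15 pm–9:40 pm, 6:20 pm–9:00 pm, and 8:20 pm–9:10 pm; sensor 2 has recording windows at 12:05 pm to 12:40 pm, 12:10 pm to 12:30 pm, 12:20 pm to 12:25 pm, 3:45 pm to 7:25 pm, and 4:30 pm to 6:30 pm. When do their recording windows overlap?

Merge the first list: 9:00 am–10:45 am, 12:15 pm–3:30 pm, 6:15 pm–9:40 pm.
Merge the second list: 12:05 pm–12:40 pm, 3:45 pm–7:25 pm.
9:00 am–10:45 am falls entirely outside B.
12:15 pm–3:30 pm overlaps B on 12:15 pm–12:40 pm.
6:15 pm–9:40 pm overlaps B on 6:15 pm–7:25 pm.

12:15 pm–12:40 pm, 6:15 pm–7:25 pm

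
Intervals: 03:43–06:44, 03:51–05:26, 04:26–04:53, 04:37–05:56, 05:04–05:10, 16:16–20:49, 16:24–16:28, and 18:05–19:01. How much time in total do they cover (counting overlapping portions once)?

7 h 34 min

Merged: 03:43-06:44, 16:16-20:49.
Lengths: 3 h 1 min + 4 h 33 min = 7 h 34 min.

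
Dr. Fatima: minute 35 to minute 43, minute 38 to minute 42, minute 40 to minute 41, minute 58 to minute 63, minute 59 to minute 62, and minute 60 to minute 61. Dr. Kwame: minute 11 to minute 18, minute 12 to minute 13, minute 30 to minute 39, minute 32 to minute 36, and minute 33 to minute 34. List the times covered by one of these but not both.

minute 11 to minute 18, minute 30 to minute 35, minute 39 to minute 43, minute 58 to minute 63

Merge the first list: minute 35 to minute 43, minute 58 to minute 63.
Merge the second list: minute 11 to minute 18, minute 30 to minute 39.
Only in the first: minute 39 to minute 43, minute 58 to minute 63.
Only in the second: minute 11 to minute 18, minute 30 to minute 35.
Together these are the periods covered by exactly one.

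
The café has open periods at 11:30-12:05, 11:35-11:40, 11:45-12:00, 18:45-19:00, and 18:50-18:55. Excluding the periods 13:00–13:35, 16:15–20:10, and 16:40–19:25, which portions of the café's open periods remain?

Merge the first list: 11:30-12:05, 18:45-19:00.
Merge the second list: 13:00-13:35, 16:15-20:10.
11:30-12:05: nothing removed.
18:45-19:00: entirely removed.

11:30-12:05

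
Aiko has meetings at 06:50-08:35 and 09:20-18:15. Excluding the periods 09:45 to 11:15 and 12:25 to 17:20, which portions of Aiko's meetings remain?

06:50–08:35, 09:20–09:45, 11:15–12:25, 17:20–18:15

06:50–08:35: no B overlap → unchanged.
09:20–18:15 minus B → 09:20–09:45, 11:15–12:25, 17:20–18:15.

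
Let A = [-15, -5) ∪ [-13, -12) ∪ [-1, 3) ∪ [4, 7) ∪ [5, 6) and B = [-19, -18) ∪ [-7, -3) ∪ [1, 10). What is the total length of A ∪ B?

24

Merge the first list: [-15, -5), [-1, 3), [4, 7).
A ∪ B = [-19, -18), [-15, -3), [-1, 10).
Total: 1 + 12 + 11 = 24.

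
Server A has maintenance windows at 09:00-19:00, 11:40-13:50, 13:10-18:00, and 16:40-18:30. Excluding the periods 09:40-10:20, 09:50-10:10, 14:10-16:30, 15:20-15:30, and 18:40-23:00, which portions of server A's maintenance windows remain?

09:00–09:40, 10:20–14:10, 16:30–18:40

Merge the first list: 09:00–19:00.
Merge the second list: 09:40–10:20, 14:10–16:30, 18:40–23:00.
09:00–19:00 with B removed leaves 09:00–09:40, 10:20–14:10, 16:30–18:40.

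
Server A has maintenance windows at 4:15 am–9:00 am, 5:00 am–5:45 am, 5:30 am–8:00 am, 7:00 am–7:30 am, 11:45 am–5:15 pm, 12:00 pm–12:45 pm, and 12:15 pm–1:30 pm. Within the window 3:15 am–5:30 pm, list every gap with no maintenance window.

The merged coverage is 4:15 am–9:00 am, 11:45 am–5:15 pm.
Gaps within 3:15 am–5:30 pm: 3:15 am–4:15 am, 9:00 am–11:45 am, 5:15 pm–5:30 pm.

3:15 am–4:15 am, 9:00 am–11:45 am, 5:15 pm–5:30 pm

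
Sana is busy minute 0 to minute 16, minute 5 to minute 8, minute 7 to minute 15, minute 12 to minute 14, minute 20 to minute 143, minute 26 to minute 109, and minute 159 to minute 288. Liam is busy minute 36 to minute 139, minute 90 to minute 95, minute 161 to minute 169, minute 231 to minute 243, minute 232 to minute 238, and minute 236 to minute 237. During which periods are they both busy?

minute 36 to minute 139, minute 161 to minute 169, minute 231 to minute 243

First set merges to minute 0 to minute 16, minute 20 to minute 143, minute 159 to minute 288.
Second set merges to minute 36 to minute 139, minute 161 to minute 169, minute 231 to minute 243.
minute 0 to minute 16 meets no B interval.
minute 20 to minute 143 ∩ B → minute 36 to minute 139.
minute 159 to minute 288 ∩ B → minute 161 to minute 169, minute 231 to minute 243.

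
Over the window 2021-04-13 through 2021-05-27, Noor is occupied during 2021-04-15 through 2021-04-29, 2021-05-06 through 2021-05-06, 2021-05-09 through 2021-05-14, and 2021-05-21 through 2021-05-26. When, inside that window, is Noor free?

2021-04-13 through 2021-04-14, 2021-04-30 through 2021-05-05, 2021-05-07 through 2021-05-08, 2021-05-15 through 2021-05-20, 2021-05-27 through 2021-05-27

Covered (merged): 2021-04-15 through 2021-04-29, 2021-05-06 through 2021-05-06, 2021-05-09 through 2021-05-14, 2021-05-21 through 2021-05-26.
Complement within 2021-04-13 through 2021-05-27: 2021-04-13 through 2021-04-14, 2021-04-30 through 2021-05-05, 2021-05-07 through 2021-05-08, 2021-05-15 through 2021-05-20, 2021-05-27 through 2021-05-27.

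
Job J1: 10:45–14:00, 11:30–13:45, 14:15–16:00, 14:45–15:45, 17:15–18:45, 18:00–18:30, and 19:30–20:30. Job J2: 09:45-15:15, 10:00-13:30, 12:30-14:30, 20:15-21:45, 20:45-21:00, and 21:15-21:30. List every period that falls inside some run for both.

First set merges to 10:45-14:00, 14:15-16:00, 17:15-18:45, 19:30-20:30.
Second set merges to 09:45-15:15, 20:15-21:45.
10:45-14:00 overlaps B on 10:45-14:00.
14:15-16:00 overlaps B on 14:15-15:15.
17:15-18:45 falls entirely outside B.
19:30-20:30 overlaps B on 20:15-20:30.

10:45-14:00, 14:15-15:15, 20:15-20:30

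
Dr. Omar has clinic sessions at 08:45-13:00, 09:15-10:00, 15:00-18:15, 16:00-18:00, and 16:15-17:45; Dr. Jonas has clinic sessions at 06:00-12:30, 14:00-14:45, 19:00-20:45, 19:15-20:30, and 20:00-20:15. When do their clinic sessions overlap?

A, merged: 08:45–13:00, 15:00–18:15.
B, merged: 06:00–12:30, 14:00–14:45, 19:00–20:45.
08:45–13:00 meets the second set on 08:45–12:30.
15:00–18:15: no overlap with the second set.

08:45–12:30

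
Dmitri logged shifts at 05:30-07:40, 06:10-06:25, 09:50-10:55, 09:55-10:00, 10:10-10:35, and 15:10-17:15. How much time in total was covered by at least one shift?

5 h 20 min

Merged: 05:30-07:40, 09:50-10:55, 15:10-17:15.
Lengths: 2 h 10 min + 1 h 5 min + 2 h 5 min = 5 h 20 min.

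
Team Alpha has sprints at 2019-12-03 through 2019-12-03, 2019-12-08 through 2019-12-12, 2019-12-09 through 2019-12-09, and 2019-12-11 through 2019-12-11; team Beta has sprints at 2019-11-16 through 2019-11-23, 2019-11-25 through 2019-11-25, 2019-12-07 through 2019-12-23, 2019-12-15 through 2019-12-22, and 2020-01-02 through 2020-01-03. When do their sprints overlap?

2019-12-08 through 2019-12-12

First set merges to 2019-12-03 through 2019-12-03, 2019-12-08 through 2019-12-12.
Second set merges to 2019-11-16 through 2019-11-23, 2019-11-25 through 2019-11-25, 2019-12-07 through 2019-12-23, 2020-01-02 through 2020-01-03.
2019-12-03 through 2019-12-03 falls entirely outside B.
2019-12-08 through 2019-12-12 overlaps B on 2019-12-08 through 2019-12-12.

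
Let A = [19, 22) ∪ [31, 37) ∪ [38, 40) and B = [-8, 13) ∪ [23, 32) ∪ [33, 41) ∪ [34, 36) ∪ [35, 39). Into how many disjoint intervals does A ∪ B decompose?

Merge the second list: [-8, 13), [23, 32), [33, 41).
A ∪ B = [-8, 13), [19, 22), [23, 41).
That is 3 disjoint pieces.

3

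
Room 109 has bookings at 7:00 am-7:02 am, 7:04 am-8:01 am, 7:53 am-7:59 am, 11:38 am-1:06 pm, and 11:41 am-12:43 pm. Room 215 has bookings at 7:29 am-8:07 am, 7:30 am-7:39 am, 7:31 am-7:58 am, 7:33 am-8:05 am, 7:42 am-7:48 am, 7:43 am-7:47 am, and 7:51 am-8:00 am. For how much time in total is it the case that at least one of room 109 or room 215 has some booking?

2 h 33 min

First set merges to 7:00 am–7:02 am, 7:04 am–8:01 am, 11:38 am–1:06 pm.
Second set merges to 7:29 am–8:07 am.
A ∪ B = 7:00 am–7:02 am, 7:04 am–8:07 am, 11:38 am–1:06 pm.
Total: 2 min + 1 h 3 min + 1 h 28 min = 2 h 33 min.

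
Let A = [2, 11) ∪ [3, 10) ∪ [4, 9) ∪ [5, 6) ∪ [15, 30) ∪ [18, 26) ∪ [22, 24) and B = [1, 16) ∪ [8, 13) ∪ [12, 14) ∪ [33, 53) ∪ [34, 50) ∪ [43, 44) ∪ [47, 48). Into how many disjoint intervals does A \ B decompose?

First set merges to [2, 11), [15, 30).
Second set merges to [1, 16), [33, 53).
A \ B = [16, 30).
That is 1 disjoint piece.

1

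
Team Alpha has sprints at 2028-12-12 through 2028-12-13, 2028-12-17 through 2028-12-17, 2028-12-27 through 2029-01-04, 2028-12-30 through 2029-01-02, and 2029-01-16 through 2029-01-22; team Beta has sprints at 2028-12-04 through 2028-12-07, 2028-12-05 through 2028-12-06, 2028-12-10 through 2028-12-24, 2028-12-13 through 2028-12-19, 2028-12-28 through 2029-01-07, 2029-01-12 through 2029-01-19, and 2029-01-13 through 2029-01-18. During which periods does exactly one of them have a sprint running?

First set merges to 2028-12-12 through 2028-12-13, 2028-12-17 through 2028-12-17, 2028-12-27 through 2029-01-04, 2029-01-16 through 2029-01-22.
Second set merges to 2028-12-04 through 2028-12-07, 2028-12-10 through 2028-12-24, 2028-12-28 through 2029-01-07, 2029-01-12 through 2029-01-19.
Only in the first: 2028-12-27 through 2028-12-27, 2029-01-20 through 2029-01-22.
Only in the second: 2028-12-04 through 2028-12-07, 2028-12-10 through 2028-12-11, 2028-12-14 through 2028-12-16, 2028-12-18 through 2028-12-24, 2029-01-05 through 2029-01-07, 2029-01-12 through 2029-01-15.
Together these are the periods covered by exactly one.

2028-12-04 through 2028-12-07, 2028-12-10 through 2028-12-11, 2028-12-14 through 2028-12-16, 2028-12-18 through 2028-12-24, 2028-12-27 through 2028-12-27, 2029-01-05 through 2029-01-07, 2029-01-12 through 2029-01-15, 2029-01-20 through 2029-01-22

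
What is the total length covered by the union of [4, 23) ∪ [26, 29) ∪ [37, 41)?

Merged: [4, 23), [26, 29), [37, 41).
Lengths: 19 + 3 + 4 = 26.

26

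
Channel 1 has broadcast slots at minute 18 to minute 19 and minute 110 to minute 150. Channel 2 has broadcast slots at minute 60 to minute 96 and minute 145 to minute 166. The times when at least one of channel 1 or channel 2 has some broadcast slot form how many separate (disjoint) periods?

3

A ∪ B = minute 18 to minute 19, minute 60 to minute 96, minute 110 to minute 166.
That is 3 disjoint pieces.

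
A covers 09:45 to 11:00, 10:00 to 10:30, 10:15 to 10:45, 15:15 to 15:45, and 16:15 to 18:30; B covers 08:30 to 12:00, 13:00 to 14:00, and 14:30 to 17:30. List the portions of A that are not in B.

17:30-18:30

First set merges to 09:45-11:00, 15:15-15:45, 16:15-18:30.
09:45-11:00 lies entirely inside B → drops out.
15:15-15:45 lies entirely inside B → drops out.
16:15-18:30 with B removed leaves 17:30-18:30.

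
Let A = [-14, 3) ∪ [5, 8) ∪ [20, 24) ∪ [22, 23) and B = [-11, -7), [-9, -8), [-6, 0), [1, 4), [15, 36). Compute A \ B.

A, merged: [-14, 3), [5, 8), [20, 24).
B, merged: [-11, -7), [-6, 0), [1, 4), [15, 36).
[-14, 3) minus B → [-14, -11), [-7, -6), [0, 1).
[5, 8): no B overlap → unchanged.
[20, 24): fully covered by B → removed.

[-14, -11) ∪ [-7, -6) ∪ [0, 1) ∪ [5, 8)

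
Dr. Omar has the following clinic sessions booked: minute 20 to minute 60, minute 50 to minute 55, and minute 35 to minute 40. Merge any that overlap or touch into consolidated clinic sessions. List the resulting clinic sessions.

Sort by start: minute 20 to minute 60, minute 35 to minute 40, minute 50 to minute 55.
minute 35 to minute 40 overlaps/touches minute 20 to minute 60 → extend to minute 20 to minute 60.
minute 50 to minute 55 overlaps/touches minute 20 to minute 60 → extend to minute 20 to minute 60.

minute 20 to minute 60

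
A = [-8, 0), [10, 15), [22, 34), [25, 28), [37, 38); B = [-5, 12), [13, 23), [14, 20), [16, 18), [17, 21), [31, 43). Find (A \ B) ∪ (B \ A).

First set merges to [-8, 0), [10, 15), [22, 34), [37, 38).
Second set merges to [-5, 12), [13, 23), [31, 43).
Only in the first: [-8, -5), [12, 13), [23, 31).
Only in the second: [0, 10), [15, 22), [34, 37), [38, 43).
Together these are the periods covered by exactly one.

[-8, -5) ∪ [0, 10) ∪ [12, 13) ∪ [15, 22) ∪ [23, 31) ∪ [34, 37) ∪ [38, 43)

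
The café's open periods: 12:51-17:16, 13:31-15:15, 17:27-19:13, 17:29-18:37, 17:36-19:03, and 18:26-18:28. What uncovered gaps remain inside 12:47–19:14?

12:47–12:51, 17:16–17:27, 19:13–19:14

After merging, the occupied span is 12:51–17:16, 17:27–19:13.
Gaps within 12:47–19:14: 12:47–12:51, 17:16–17:27, 19:13–19:14.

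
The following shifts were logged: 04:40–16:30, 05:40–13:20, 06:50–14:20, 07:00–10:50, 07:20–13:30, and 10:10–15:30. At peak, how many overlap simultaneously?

Walk the sorted start/end points keeping a running depth.
The depth first hits 6 at 10:10.

6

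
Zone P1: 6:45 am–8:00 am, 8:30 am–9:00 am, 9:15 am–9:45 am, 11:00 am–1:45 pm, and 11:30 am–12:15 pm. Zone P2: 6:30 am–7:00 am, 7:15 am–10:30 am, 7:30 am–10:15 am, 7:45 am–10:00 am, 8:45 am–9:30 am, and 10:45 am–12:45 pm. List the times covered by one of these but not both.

6:30 am-6:45 am, 7:00 am-7:15 am, 8:00 am-8:30 am, 9:00 am-9:15 am, 9:45 am-10:30 am, 10:45 am-11:00 am, 12:45 pm-1:45 pm

A, merged: 6:45 am-8:00 am, 8:30 am-9:00 am, 9:15 am-9:45 am, 11:00 am-1:45 pm.
B, merged: 6:30 am-7:00 am, 7:15 am-10:30 am, 10:45 am-12:45 pm.
A but not B: 7:00 am-7:15 am, 12:45 pm-1:45 pm.
B but not A: 6:30 am-6:45 am, 8:00 am-8:30 am, 9:00 am-9:15 am, 9:45 am-10:30 am, 10:45 am-11:00 am.
Combining gives A △ B.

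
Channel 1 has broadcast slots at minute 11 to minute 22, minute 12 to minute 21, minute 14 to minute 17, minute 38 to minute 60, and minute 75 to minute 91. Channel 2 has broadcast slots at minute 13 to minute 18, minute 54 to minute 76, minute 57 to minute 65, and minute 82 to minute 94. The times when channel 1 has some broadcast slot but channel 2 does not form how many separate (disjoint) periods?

First set merges to minute 11 to minute 22, minute 38 to minute 60, minute 75 to minute 91.
Second set merges to minute 13 to minute 18, minute 54 to minute 76, minute 82 to minute 94.
A \ B = minute 11 to minute 13, minute 18 to minute 22, minute 38 to minute 54, minute 76 to minute 82.
That is 4 disjoint pieces.

4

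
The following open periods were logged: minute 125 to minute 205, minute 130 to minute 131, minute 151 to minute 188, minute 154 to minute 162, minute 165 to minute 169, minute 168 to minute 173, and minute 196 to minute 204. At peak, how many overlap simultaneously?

4

At minute 168, 4 of the intervals are simultaneously active.
No point has more.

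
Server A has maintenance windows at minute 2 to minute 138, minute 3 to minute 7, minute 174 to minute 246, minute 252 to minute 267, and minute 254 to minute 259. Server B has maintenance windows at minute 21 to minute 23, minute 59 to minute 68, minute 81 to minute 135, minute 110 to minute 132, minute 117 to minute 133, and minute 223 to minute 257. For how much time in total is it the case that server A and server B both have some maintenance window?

93 minutes

A, merged: minute 2 to minute 138, minute 174 to minute 246, minute 252 to minute 267.
B, merged: minute 21 to minute 23, minute 59 to minute 68, minute 81 to minute 135, minute 223 to minute 257.
A ∩ B = minute 21 to minute 23, minute 59 to minute 68, minute 81 to minute 135, minute 223 to minute 246, minute 252 to minute 257.
Total: 2 minutes + 9 minutes + 54 minutes + 23 minutes + 5 minutes = 93 minutes.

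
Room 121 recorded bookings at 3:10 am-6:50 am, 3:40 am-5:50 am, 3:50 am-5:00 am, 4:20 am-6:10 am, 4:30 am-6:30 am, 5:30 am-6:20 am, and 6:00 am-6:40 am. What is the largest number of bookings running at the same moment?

5

Walk the sorted start/end points keeping a running depth.
The depth first hits 5 at 4:30 am.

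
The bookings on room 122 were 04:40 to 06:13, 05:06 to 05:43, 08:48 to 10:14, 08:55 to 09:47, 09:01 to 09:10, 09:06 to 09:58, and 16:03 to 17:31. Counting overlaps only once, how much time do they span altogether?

4 h 27 min

Merged: 04:40–06:13, 08:48–10:14, 16:03–17:31.
Lengths: 1 h 33 min + 1 h 26 min + 1 h 28 min = 4 h 27 min.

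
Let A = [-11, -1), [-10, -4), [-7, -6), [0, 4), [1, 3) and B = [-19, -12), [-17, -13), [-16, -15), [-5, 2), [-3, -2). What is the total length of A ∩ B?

6

Merge the first list: [-11, -1), [0, 4).
Merge the second list: [-19, -12), [-5, 2).
A ∩ B = [-5, -1), [0, 2).
Total: 4 + 2 = 6.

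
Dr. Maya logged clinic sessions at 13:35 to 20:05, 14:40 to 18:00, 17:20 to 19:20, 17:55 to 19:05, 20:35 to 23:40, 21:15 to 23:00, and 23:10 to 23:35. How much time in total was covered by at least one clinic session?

9 h 35 min

Merged: 13:35–20:05, 20:35–23:40.
Lengths: 6 h 30 min + 3 h 5 min = 9 h 35 min.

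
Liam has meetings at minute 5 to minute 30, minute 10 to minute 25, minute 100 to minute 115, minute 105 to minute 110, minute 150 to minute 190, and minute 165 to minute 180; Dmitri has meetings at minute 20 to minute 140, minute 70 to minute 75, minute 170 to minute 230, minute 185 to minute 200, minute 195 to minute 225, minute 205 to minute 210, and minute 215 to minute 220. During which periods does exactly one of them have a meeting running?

A, merged: minute 5 to minute 30, minute 100 to minute 115, minute 150 to minute 190.
B, merged: minute 20 to minute 140, minute 170 to minute 230.
A \ B = minute 5 to minute 20, minute 150 to minute 170.
B \ A = minute 30 to minute 100, minute 115 to minute 140, minute 190 to minute 230.
Union of the two gives the symmetric difference.

minute 5 to minute 20, minute 30 to minute 100, minute 115 to minute 140, minute 150 to minute 170, minute 190 to minute 230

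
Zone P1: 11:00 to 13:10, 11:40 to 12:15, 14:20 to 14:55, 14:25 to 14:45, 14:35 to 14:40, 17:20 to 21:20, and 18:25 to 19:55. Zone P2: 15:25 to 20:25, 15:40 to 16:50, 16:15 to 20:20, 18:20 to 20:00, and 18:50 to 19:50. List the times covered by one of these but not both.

11:00–13:10, 14:20–14:55, 15:25–17:20, 20:25–21:20

A, merged: 11:00–13:10, 14:20–14:55, 17:20–21:20.
B, merged: 15:25–20:25.
A \ B = 11:00–13:10, 14:20–14:55, 20:25–21:20.
B \ A = 15:25–17:20.
Union of the two gives the symmetric difference.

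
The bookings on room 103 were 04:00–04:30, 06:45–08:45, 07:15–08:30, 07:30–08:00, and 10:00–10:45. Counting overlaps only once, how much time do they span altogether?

Merged: 04:00–04:30, 06:45–08:45, 10:00–10:45.
Lengths: 30 min + 2 h + 45 min = 3 h 15 min.

3 h 15 min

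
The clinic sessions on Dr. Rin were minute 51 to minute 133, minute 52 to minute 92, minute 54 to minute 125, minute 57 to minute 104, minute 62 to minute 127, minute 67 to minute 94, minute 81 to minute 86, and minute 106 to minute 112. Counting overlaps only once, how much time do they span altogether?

Merged: minute 51 to minute 133.
Length: 82 minutes.

82 minutes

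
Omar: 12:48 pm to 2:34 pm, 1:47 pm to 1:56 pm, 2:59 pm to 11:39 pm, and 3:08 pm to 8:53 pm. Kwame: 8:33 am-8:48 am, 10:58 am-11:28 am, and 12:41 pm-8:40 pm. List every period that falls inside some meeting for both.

First set merges to 12:48 pm-2:34 pm, 2:59 pm-11:39 pm.
12:48 pm-2:34 pm meets the second set on 12:48 pm-2:34 pm.
2:59 pm-11:39 pm meets the second set on 2:59 pm-8:40 pm.

12:48 pm-2:34 pm, 2:59 pm-8:40 pm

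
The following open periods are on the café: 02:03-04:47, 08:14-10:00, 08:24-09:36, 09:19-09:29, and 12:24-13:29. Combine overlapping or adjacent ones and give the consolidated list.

02:03–04:47, 08:14–10:00, 12:24–13:29

08:14–10:00 is disjoint → start new block.
08:24–09:36 overlaps/touches 08:14–10:00 → extend to 08:14–10:00.
09:19–09:29 overlaps/touches 08:14–10:00 → extend to 08:14–10:00.
12:24–13:29 is disjoint → start new block.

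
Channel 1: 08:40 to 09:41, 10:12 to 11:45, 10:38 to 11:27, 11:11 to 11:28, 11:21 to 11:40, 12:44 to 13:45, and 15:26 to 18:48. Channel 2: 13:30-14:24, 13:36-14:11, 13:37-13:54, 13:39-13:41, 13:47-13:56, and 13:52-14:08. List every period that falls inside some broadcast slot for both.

13:30–13:45

First set merges to 08:40–09:41, 10:12–11:45, 12:44–13:45, 15:26–18:48.
Second set merges to 13:30–14:24.
08:40–09:41 falls entirely outside B.
10:12–11:45 falls entirely outside B.
12:44–13:45 overlaps B on 13:30–13:45.
15:26–18:48 falls entirely outside B.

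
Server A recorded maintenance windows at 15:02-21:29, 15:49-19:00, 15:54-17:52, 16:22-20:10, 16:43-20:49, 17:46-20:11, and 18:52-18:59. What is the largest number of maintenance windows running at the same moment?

6

At 17:46, 6 of the intervals are simultaneously active.
No point has more.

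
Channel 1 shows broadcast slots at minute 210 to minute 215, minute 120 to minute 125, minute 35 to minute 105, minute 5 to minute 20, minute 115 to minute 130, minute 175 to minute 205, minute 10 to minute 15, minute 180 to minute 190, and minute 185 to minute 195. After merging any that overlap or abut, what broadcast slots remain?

minute 5 to minute 20, minute 35 to minute 105, minute 115 to minute 130, minute 175 to minute 205, minute 210 to minute 215

Sort by start: minute 5 to minute 20, minute 10 to minute 15, minute 35 to minute 105, minute 115 to minute 130, minute 120 to minute 125, minute 175 to minute 205, minute 180 to minute 190, minute 185 to minute 195, minute 210 to minute 215.
minute 10 to minute 15 overlaps/touches minute 5 to minute 20 → extend to minute 5 to minute 20.
minute 35 to minute 105 is disjoint → start new block.
minute 115 to minute 130 is disjoint → start new block.
minute 120 to minute 125 overlaps/touches minute 115 to minute 130 → extend to minute 115 to minute 130.
minute 175 to minute 205 is disjoint → start new block.
minute 180 to minute 190 overlaps/touches minute 175 to minute 205 → extend to minute 175 to minute 205.
minute 185 to minute 195 overlaps/touches minute 175 to minute 205 → extend to minute 175 to minute 205.
minute 210 to minute 215 is disjoint → start new block.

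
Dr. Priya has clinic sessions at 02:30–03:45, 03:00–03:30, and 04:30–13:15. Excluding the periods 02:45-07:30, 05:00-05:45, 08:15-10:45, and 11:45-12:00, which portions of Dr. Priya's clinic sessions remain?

02:30-02:45, 07:30-08:15, 10:45-11:45, 12:00-13:15

Merge the first list: 02:30-03:45, 04:30-13:15.
Merge the second list: 02:45-07:30, 08:15-10:45, 11:45-12:00.
02:30-03:45 \ B = 02:30-02:45.
04:30-13:15 \ B = 07:30-08:15, 10:45-11:45, 12:00-13:15.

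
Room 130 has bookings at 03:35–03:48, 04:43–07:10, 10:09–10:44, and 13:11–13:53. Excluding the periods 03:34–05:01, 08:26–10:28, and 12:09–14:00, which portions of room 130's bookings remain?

05:01–07:10, 10:28–10:44

03:35–03:48 lies entirely inside B → drops out.
04:43–07:10 with B removed leaves 05:01–07:10.
10:09–10:44 with B removed leaves 10:28–10:44.
13:11–13:53 lies entirely inside B → drops out.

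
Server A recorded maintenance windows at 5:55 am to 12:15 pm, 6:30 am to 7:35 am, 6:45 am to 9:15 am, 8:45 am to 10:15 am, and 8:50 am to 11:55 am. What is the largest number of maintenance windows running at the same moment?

Sweep endpoints in order; track running count of active intervals.
Peak of 4 reached at 8:50 am.

4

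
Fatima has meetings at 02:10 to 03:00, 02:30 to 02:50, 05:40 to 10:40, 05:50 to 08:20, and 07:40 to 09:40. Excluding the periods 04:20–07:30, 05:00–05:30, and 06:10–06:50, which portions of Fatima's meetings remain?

02:10–03:00, 07:30–10:40

A, merged: 02:10–03:00, 05:40–10:40.
B, merged: 04:20–07:30.
02:10–03:00: nothing removed.
05:40–10:40 \ B = 07:30–10:40.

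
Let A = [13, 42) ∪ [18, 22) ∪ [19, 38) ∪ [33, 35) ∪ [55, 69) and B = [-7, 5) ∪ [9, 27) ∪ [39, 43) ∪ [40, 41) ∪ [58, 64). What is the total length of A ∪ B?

A, merged: [13, 42), [55, 69).
B, merged: [-7, 5), [9, 27), [39, 43), [58, 64).
A ∪ B = [-7, 5), [9, 43), [55, 69).
Total: 12 + 34 + 14 = 60.

60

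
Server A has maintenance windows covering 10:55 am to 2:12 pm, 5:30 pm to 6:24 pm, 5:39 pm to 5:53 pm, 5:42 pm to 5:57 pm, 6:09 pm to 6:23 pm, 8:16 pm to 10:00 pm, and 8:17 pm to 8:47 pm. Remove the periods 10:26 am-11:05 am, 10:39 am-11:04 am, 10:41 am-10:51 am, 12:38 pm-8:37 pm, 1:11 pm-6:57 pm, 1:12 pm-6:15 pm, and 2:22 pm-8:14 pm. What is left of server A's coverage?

11:05 am-12:38 pm, 8:37 pm-10:00 pm

A, merged: 10:55 am-2:12 pm, 5:30 pm-6:24 pm, 8:16 pm-10:00 pm.
B, merged: 10:26 am-11:05 am, 12:38 pm-8:37 pm.
10:55 am-2:12 pm \ B = 11:05 am-12:38 pm.
5:30 pm-6:24 pm: entirely removed.
8:16 pm-10:00 pm \ B = 8:37 pm-10:00 pm.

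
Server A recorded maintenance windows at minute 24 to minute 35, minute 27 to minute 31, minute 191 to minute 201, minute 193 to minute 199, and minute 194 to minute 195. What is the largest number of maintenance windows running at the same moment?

At minute 194, 3 of the intervals are simultaneously active.
No point has more.

3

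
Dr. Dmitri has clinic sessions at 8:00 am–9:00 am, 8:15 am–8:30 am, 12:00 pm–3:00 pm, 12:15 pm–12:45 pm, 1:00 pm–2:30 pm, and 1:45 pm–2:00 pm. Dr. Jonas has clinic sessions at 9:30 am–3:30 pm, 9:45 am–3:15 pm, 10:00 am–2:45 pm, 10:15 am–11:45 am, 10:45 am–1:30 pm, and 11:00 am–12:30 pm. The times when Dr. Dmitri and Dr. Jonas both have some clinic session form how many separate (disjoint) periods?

1

A, merged: 8:00 am–9:00 am, 12:00 pm–3:00 pm.
B, merged: 9:30 am–3:30 pm.
A ∩ B = 12:00 pm–3:00 pm.
That is 1 disjoint piece.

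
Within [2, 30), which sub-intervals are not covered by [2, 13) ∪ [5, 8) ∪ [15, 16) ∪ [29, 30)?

Covered (merged): [2, 13), [15, 16), [29, 30).
Complement within [2, 30): [13, 15), [16, 29).

[13, 15) ∪ [16, 29)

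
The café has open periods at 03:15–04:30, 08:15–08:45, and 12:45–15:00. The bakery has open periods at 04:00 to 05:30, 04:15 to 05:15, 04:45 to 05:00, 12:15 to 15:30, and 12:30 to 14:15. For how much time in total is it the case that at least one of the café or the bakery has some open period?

6 h

Second set merges to 04:00–05:30, 12:15–15:30.
A ∪ B = 03:15–05:30, 08:15–08:45, 12:15–15:30.
Total: 2 h 15 min + 30 min + 3 h 15 min = 6 h.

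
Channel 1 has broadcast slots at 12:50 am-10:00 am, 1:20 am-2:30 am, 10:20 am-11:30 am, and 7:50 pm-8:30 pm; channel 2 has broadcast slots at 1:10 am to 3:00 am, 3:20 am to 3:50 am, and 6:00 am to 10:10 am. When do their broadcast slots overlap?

A, merged: 12:50 am-10:00 am, 10:20 am-11:30 am, 7:50 pm-8:30 pm.
12:50 am-10:00 am ∩ B → 1:10 am-3:00 am, 3:20 am-3:50 am, 6:00 am-10:00 am.
10:20 am-11:30 am meets no B interval.
7:50 pm-8:30 pm meets no B interval.

1:10 am-3:00 am, 3:20 am-3:50 am, 6:00 am-10:00 am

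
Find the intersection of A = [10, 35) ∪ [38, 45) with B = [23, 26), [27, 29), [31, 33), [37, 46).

[10, 35) ∩ B → [23, 26), [27, 29), [31, 33).
[38, 45) ∩ B → [38, 45).

[23, 26) ∪ [27, 29) ∪ [31, 33) ∪ [38, 45)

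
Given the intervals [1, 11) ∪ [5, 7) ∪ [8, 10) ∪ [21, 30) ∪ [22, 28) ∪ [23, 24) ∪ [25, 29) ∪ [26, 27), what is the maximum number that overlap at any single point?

4

Walk the sorted start/end points keeping a running depth.
The depth first hits 4 at 26.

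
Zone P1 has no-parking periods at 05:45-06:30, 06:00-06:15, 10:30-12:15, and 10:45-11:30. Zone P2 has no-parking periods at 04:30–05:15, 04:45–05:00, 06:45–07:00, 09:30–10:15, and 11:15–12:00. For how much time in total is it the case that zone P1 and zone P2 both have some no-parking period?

First set merges to 05:45–06:30, 10:30–12:15.
Second set merges to 04:30–05:15, 06:45–07:00, 09:30–10:15, 11:15–12:00.
A ∩ B = 11:15–12:00.
Total: 45 min.

45 min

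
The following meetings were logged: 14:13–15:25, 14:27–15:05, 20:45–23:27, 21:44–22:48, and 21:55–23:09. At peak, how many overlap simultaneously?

3

Walk the sorted start/end points keeping a running depth.
The depth first hits 3 at 21:55.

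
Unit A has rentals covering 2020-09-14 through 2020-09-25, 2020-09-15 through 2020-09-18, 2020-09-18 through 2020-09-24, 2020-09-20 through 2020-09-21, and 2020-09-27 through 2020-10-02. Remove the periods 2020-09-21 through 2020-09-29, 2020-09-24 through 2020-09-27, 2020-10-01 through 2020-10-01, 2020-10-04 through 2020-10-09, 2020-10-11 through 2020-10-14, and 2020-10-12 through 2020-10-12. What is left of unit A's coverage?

2020-09-14 through 2020-09-20, 2020-09-30 through 2020-09-30, 2020-10-02 through 2020-10-02

A, merged: 2020-09-14 through 2020-09-25, 2020-09-27 through 2020-10-02.
B, merged: 2020-09-21 through 2020-09-29, 2020-10-01 through 2020-10-01, 2020-10-04 through 2020-10-09, 2020-10-11 through 2020-10-14.
2020-09-14 through 2020-09-25 with B removed leaves 2020-09-14 through 2020-09-20.
2020-09-27 through 2020-10-02 with B removed leaves 2020-09-30 through 2020-09-30, 2020-10-02 through 2020-10-02.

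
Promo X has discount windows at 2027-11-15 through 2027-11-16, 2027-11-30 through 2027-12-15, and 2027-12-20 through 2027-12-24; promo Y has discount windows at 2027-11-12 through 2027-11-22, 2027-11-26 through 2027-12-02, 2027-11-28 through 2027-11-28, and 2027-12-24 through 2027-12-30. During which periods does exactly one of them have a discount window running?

B, merged: 2027-11-12 through 2027-11-22, 2027-11-26 through 2027-12-02, 2027-12-24 through 2027-12-30.
Only in the first: 2027-12-03 through 2027-12-15, 2027-12-20 through 2027-12-23.
Only in the second: 2027-11-12 through 2027-11-14, 2027-11-17 through 2027-11-22, 2027-11-26 through 2027-11-29, 2027-12-25 through 2027-12-30.
Together these are the periods covered by exactly one.

2027-11-12 through 2027-11-14, 2027-11-17 through 2027-11-22, 2027-11-26 through 2027-11-29, 2027-12-03 through 2027-12-15, 2027-12-20 through 2027-12-23, 2027-12-25 through 2027-12-30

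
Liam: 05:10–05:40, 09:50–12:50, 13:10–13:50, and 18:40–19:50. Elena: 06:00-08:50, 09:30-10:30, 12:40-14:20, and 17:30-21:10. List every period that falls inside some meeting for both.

05:10–05:40: no overlap with the second set.
09:50–12:50 meets the second set on 09:50–10:30, 12:40–12:50.
13:10–13:50 meets the second set on 13:10–13:50.
18:40–19:50 meets the second set on 18:40–19:50.

09:50–10:30, 12:40–12:50, 13:10–13:50, 18:40–19:50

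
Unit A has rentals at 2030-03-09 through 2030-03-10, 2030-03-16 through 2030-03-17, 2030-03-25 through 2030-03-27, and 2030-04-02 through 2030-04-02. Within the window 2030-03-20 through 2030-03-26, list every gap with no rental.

2030-03-20 through 2030-03-24

After merging, the occupied span is 2030-03-09 through 2030-03-10, 2030-03-16 through 2030-03-17, 2030-03-25 through 2030-03-27, 2030-04-02 through 2030-04-02.
Complement within 2030-03-20 through 2030-03-26: 2030-03-20 through 2030-03-24.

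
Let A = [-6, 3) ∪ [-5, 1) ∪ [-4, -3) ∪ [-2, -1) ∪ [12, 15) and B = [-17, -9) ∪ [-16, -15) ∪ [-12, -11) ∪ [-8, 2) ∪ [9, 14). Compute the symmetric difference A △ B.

[-17, -9) ∪ [-8, -6) ∪ [2, 3) ∪ [9, 12) ∪ [14, 15)

First set merges to [-6, 3), [12, 15).
Second set merges to [-17, -9), [-8, 2), [9, 14).
A but not B: [2, 3), [14, 15).
B but not A: [-17, -9), [-8, -6), [9, 12).
Combining gives A △ B.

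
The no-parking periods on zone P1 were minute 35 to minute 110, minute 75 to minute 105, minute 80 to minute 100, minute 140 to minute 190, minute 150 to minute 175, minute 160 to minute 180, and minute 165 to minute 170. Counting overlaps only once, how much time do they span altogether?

Merged: minute 35 to minute 110, minute 140 to minute 190.
Lengths: 75 minutes + 50 minutes = 125 minutes.

125 minutes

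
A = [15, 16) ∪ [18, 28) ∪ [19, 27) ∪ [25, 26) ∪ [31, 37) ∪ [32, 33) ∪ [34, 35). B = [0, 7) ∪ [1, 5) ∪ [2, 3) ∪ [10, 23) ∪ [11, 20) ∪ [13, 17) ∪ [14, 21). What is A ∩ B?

Merge the first list: [15, 16), [18, 28), [31, 37).
Merge the second list: [0, 7), [10, 23).
[15, 16) meets the second set on [15, 16).
[18, 28) meets the second set on [18, 23).
[31, 37): no overlap with the second set.

[15, 16) ∪ [18, 23)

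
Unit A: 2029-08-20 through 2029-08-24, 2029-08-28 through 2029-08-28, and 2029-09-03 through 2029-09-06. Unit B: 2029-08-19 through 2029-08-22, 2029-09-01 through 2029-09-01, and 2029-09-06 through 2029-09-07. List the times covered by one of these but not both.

A but not B: 2029-08-23 through 2029-08-24, 2029-08-28 through 2029-08-28, 2029-09-03 through 2029-09-05.
B but not A: 2029-08-19 through 2029-08-19, 2029-09-01 through 2029-09-01, 2029-09-07 through 2029-09-07.
Combining gives A △ B.

2029-08-19 through 2029-08-19, 2029-08-23 through 2029-08-24, 2029-08-28 through 2029-08-28, 2029-09-01 through 2029-09-01, 2029-09-03 through 2029-09-05, 2029-09-07 through 2029-09-07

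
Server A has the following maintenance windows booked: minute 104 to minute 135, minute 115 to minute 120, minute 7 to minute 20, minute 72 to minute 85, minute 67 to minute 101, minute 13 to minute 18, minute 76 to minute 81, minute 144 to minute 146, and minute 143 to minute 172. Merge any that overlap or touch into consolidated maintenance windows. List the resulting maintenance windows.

minute 7 to minute 20, minute 67 to minute 101, minute 104 to minute 135, minute 143 to minute 172

Sort by start: minute 7 to minute 20, minute 13 to minute 18, minute 67 to minute 101, minute 72 to minute 85, minute 76 to minute 81, minute 104 to minute 135, minute 115 to minute 120, minute 143 to minute 172, minute 144 to minute 146.
minute 13 to minute 18 overlaps/touches minute 7 to minute 20 → extend to minute 7 to minute 20.
minute 67 to minute 101 is disjoint → start new block.
minute 72 to minute 85 overlaps/touches minute 67 to minute 101 → extend to minute 67 to minute 101.
minute 76 to minute 81 overlaps/touches minute 67 to minute 101 → extend to minute 67 to minute 101.
minute 104 to minute 135 is disjoint → start new block.
minute 115 to minute 120 overlaps/touches minute 104 to minute 135 → extend to minute 104 to minute 135.
minute 143 to minute 172 is disjoint → start new block.
minute 144 to minute 146 overlaps/touches minute 143 to minute 172 → extend to minute 143 to minute 172.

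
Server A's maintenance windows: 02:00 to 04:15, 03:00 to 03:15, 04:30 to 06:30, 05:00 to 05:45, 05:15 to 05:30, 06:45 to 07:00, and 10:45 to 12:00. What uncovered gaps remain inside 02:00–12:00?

04:15–04:30, 06:30–06:45, 07:00–10:45

After merging, the occupied span is 02:00–04:15, 04:30–06:30, 06:45–07:00, 10:45–12:00.
Uncovered inside 02:00–12:00: 04:15–04:30, 06:30–06:45, 07:00–10:45.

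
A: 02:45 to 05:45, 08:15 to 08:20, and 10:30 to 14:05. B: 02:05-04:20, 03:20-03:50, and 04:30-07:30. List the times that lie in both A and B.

Second set merges to 02:05–04:20, 04:30–07:30.
02:45–05:45 overlaps B on 02:45–04:20, 04:30–05:45.
08:15–08:20 falls entirely outside B.
10:30–14:05 falls entirely outside B.

02:45–04:20, 04:30–05:45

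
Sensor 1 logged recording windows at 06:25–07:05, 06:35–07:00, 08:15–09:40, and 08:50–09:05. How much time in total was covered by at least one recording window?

Merged: 06:25–07:05, 08:15–09:40.
Lengths: 40 min + 1 h 25 min = 2 h 5 min.

2 h 5 min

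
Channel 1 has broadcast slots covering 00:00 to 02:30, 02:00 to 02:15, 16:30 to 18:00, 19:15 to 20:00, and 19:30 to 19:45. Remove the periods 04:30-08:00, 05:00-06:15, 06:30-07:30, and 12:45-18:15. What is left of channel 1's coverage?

00:00–02:30, 19:15–20:00

A, merged: 00:00–02:30, 16:30–18:00, 19:15–20:00.
B, merged: 04:30–08:00, 12:45–18:15.
00:00–02:30: nothing removed.
16:30–18:00: entirely removed.
19:15–20:00: nothing removed.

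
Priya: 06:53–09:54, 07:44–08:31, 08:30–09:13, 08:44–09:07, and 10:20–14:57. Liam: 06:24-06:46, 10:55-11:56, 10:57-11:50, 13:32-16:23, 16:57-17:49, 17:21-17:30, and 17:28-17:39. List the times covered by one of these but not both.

First set merges to 06:53-09:54, 10:20-14:57.
Second set merges to 06:24-06:46, 10:55-11:56, 13:32-16:23, 16:57-17:49.
A \ B = 06:53-09:54, 10:20-10:55, 11:56-13:32.
B \ A = 06:24-06:46, 14:57-16:23, 16:57-17:49.
Union of the two gives the symmetric difference.

06:24-06:46, 06:53-09:54, 10:20-10:55, 11:56-13:32, 14:57-16:23, 16:57-17:49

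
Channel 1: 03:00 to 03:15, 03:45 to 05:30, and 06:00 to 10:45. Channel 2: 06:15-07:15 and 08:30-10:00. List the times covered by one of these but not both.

Only in the first: 03:00–03:15, 03:45–05:30, 06:00–06:15, 07:15–08:30, 10:00–10:45.
Only in the second: none.
Together these are the periods covered by exactly one.

03:00–03:15, 03:45–05:30, 06:00–06:15, 07:15–08:30, 10:00–10:45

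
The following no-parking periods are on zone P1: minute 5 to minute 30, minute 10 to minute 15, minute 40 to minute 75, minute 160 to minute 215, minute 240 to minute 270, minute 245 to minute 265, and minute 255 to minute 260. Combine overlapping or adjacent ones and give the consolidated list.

minute 10 to minute 15 overlaps/touches minute 5 to minute 30 → extend to minute 5 to minute 30.
minute 40 to minute 75 is disjoint → start new block.
minute 160 to minute 215 is disjoint → start new block.
minute 240 to minute 270 is disjoint → start new block.
minute 245 to minute 265 overlaps/touches minute 240 to minute 270 → extend to minute 240 to minute 270.
minute 255 to minute 260 overlaps/touches minute 240 to minute 270 → extend to minute 240 to minute 270.

minute 5 to minute 30, minute 40 to minute 75, minute 160 to minute 215, minute 240 to minute 270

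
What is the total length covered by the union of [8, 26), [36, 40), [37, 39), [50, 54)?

26

Merged: [8, 26), [36, 40), [50, 54).
Lengths: 18 + 4 + 4 = 26.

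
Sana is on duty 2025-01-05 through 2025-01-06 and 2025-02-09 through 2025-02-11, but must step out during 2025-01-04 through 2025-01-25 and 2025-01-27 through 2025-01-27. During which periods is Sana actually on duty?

2025-02-09 through 2025-02-11

2025-01-05 through 2025-01-06 lies entirely inside B → drops out.
2025-02-09 through 2025-02-11 is untouched.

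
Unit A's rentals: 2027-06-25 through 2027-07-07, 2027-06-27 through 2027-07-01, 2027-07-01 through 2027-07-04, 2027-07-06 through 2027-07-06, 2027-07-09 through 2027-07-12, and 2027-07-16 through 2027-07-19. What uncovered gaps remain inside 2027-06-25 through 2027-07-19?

2027-07-08 through 2027-07-08, 2027-07-13 through 2027-07-15

Covered (merged): 2027-06-25 through 2027-07-07, 2027-07-09 through 2027-07-12, 2027-07-16 through 2027-07-19.
Complement within 2027-06-25 through 2027-07-19: 2027-07-08 through 2027-07-08, 2027-07-13 through 2027-07-15.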